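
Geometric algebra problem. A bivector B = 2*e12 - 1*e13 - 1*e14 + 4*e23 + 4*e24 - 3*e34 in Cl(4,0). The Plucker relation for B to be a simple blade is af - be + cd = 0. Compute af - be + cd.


Plucker relation: af - be + cd
a*f = 2*(-3) = -6
b*e = (-1)*4 = -4
c*d = (-1)*4 = -4
af - be + cd = -6 - (-4) + (-4)
= -6


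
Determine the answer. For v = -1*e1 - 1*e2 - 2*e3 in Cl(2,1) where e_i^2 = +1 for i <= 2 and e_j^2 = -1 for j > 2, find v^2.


v^2 = sum of c_i^2 * e_i^2
Positive signature terms (e_i^2 = +1): (-1)^2 + (-1)^2 = 2
Negative signature terms (e_j^2 = -1): (-2)^2 = 4
v^2 = 2 - 4 = -2


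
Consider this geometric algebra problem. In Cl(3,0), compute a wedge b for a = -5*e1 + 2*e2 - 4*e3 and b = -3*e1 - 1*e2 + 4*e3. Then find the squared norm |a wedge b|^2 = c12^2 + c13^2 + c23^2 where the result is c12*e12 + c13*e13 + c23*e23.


a wedge b = (a1*b2 - a2*b1)*e12 + (a1*b3 - a3*b1)*e13 + (a2*b3 - a3*b2)*e23
e12 coeff: (-5)*(-1) - 2*(-3) = 5 - (-6) = 11
e13 coeff: (-5)*4 - (-4)*(-3) = -20 - 12 = -32
e23 coeff: 2*4 - (-4)*(-1) = 8 - 4 = 4
|a wedge b|^2 = 11^2 + (-32)^2 + 4^2
= 121 + 1024 + 16
= 1161


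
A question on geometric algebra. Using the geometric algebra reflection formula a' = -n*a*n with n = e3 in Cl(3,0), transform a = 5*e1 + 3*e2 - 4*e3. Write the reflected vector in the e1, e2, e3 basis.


Reflection formula: a' = -n*a*n, with n = e3 (unit vector, n^2 = 1).
For reflection through hyperplane perp to e3:
The component along e3 flips sign, others stay.
a = (5, 3, -4)
a' = (5, 3, 4)
a' = 5*e1 + 3*e2 + 4*e3


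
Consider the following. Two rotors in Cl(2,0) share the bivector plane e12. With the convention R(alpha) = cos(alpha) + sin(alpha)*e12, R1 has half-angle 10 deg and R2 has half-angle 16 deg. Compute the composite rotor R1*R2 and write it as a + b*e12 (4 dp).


Same-plane rotors commute and their half-angles add:
R1*R2 = cos(a1 + a2) + sin(a1 + a2)*e12.
a1 + a2 = 10 + 16 = 26 deg
cos(26 deg) = 0.8988
sin(26 deg) = 0.4384
R1*R2 = 0.8988 + 0.4384*e12


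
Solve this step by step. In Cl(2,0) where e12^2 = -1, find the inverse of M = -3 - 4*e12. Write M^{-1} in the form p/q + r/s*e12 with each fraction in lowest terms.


M = -3 - 4*e12, where e12^2 = -1.
Since M commutes with its reverse ~M = a - b*e12, M * ~M = a^2 - b^2*e12^2 = a^2 + b^2.
So M^{-1} = ~M / (a^2 + b^2) = (a - b*e12)/(a^2 + b^2).
a^2 + b^2 = 9 + 16 = 25
Scalar part = -3/25 = -3/25
Bivector coeff = 4/25 = 4/25
M^{-1} = -3/25 + 4/25*e12


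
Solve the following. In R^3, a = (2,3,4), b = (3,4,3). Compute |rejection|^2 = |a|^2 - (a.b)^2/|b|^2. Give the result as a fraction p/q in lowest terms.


|a|^2 = 2^2 + 3^2 + 4^2 = 29
|b|^2 = 3^2 + 4^2 + 3^2 = 34
a . b = 2*3 + 3*4 + 4*3 = 30
(a.b)^2 = 30^2 = 900
|rej|^2 = 29 - 900/34
= (986 - 900)/34
= 86/34
In lowest terms: 43/17


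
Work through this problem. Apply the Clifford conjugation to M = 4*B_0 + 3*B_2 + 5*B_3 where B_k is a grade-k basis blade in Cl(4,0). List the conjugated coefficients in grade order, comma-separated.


Clifford conjugate sign for grade k: (-1)^(k(k+1)/2)
Grade 0: (-1)^(0*1/2) = (-1)^0 = 1, coeff 4 -> 4
Grade 2: (-1)^(2*3/2) = (-1)^3 = -1, coeff 3 -> -3
Grade 3: (-1)^(3*4/2) = (-1)^6 = 1, coeff 5 -> 5
Conjugated coefficients: 4, -3, 5


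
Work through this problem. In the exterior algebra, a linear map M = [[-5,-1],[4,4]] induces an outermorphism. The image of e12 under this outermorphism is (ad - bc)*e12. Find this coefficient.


The outermorphism of a linear map f sends e1^e2 to f(e1)^f(e2).
f(e1) = -5*e1 + 4*e2
f(e2) = -1*e1 + 4*e2
f(e1) ^ f(e2) = (-5*e1 + 4*e2) ^ (-1*e1 + 4*e2)
= (-5)*4*e12 + 4*(-1)*e21
= (-20 - (-4))*e12
= -16*e12
Coefficient = -16


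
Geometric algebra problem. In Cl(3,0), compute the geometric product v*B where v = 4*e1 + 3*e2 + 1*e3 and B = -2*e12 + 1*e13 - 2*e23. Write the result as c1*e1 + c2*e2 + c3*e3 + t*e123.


vB has grade-1 (vector) and grade-3 (trivector) parts: vB = (v _| B) + (v ^ B).
Vector part <vB>_1:
  e1: -v2*b12 - v3*b13 = -(3)*(-2) - (1)*(1) = 5
  e2: v1*b12 - v3*b23 = (4)*(-2) - (1)*(-2) = -6
  e3: v1*b13 + v2*b23 = (4)*(1) + (3)*(-2) = -2
Trivector part <vB>_3:
  e123: v1*b23 - v2*b13 + v3*b12 = (4)*(-2) - (3)*(1) + (1)*(-2) = -13
vB = 5*e1 - 6*e2 - 2*e3 - 13*e123


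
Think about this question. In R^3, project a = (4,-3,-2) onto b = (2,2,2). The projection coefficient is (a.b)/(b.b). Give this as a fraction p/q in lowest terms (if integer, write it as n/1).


Projection coefficient = (a . b) / (b . b)
a . b = 4*2 + (-3)*2 + (-2)*2
= 8 + (-6) + (-4) = -2
b . b = 2^2 + 2^2 + 2^2
= 4 + 4 + 4 = 12
Coefficient = -2/12
In lowest terms: -1/6


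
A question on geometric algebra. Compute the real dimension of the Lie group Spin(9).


Spin(n) double-covers SO(n); both have Lie algebra so(n) of dimension n(n-1)/2.
n = 9
n(n-1) = 9 * 8 = 72
dim Spin(9) = 72/2 = 36


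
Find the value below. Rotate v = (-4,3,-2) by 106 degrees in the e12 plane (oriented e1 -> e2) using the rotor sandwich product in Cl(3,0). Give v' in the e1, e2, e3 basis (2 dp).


Rotor R = cos(53deg) - sin(53deg)*e12
Rotation angle theta = 2 * 53 = 106 degrees in the e12 plane (e1 -> e2).
The component perpendicular to the plane (e3) is invariant: v'_3 = v3 = -2.00
cos(106deg) = -0.2756, sin(106deg) = 0.9613
v'_1 = v1*cos(theta) - v2*sin(theta) = -4*(-0.2756) - 3*0.9613 = -1.78
v'_2 = v1*sin(theta) + v2*cos(theta) = -4*0.9613 + 3*(-0.2756) = -4.67
v' = -1.78*e1 - 4.67*e2 - 2.00*e3


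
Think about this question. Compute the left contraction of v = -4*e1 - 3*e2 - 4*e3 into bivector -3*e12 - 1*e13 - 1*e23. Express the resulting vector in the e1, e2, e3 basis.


Left contraction v _| B = <vB>_1 (grade-1 part of the geometric product vB).
Using e1_|e12 = e2, e2_|e12 = -e1, e1_|e13 = e3, e3_|e13 = -e1, e2_|e23 = e3, e3_|e23 = -e2:
e1 coeff: -v2*b12 - v3*b13 = -(-3)*(-3) - (-4)*(-1) = -13
e2 coeff: v1*b12 - v3*b23 = (-4)*(-3) - (-4)*(-1) = 8
e3 coeff: v1*b13 + v2*b23 = (-4)*(-1) + (-3)*(-1) = 7
v _| B = -13*e1 + 8*e2 + 7*e3


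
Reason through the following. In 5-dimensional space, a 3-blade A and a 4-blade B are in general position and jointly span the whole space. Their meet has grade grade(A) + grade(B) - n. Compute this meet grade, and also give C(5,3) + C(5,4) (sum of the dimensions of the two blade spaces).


Meet grade = grade(A) + grade(B) - n
= 3 + 4 - 5 = 2
C(5,3) = 10
C(5,4) = 5
dim_A + dim_B = 10 + 5 = 15


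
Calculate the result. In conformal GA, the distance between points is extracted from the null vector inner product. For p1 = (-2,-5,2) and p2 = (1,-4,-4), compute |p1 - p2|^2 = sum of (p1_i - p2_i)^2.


p1 - p2 = (-3, -1, 6)
|p1 - p2|^2 = (-3)^2 + (-1)^2 + 6^2
= 9 + 1 + 36
= 46


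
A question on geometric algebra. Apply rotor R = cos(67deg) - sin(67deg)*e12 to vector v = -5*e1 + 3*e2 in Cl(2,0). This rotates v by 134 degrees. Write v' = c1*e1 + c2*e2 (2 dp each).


Rotor R = cos(67deg) - sin(67deg)*e12
Rotation angle theta = 2 * 67 = 134 degrees
v' = R*v*~R rotates v by theta.
cos(134deg) = -0.6947, sin(134deg) = 0.7193
v'_1 = -5*cos(134deg) - 3*sin(134deg)
= -5*(-0.6947) - 3*0.7193
= 1.32
v'_2 = -5*sin(134deg) + 3*cos(134deg)
= -5*0.7193 + 3*(-0.6947)
= -5.68
v' = 1.32*e1 - 5.68*e2


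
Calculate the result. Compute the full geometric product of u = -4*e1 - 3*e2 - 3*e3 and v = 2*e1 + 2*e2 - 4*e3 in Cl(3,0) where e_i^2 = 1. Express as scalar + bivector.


In Cl(3,0): e_i^2 = 1, e_ie_j = -e_je_i for i != j.
Scalar part = u . v = (-4)*2 + (-3)*2 + (-3)*(-4)
= -8 + (-6) + 12 = -2
e12 coeff = (-4)*2 - (-3)*2 = -8 - (-6) = -2
e13 coeff = (-4)*(-4) - (-3)*2 = 16 - (-6) = 22
e23 coeff = (-3)*(-4) - (-3)*2 = 12 - (-6) = 18
uv = -2 - 2*e12 + 22*e13 + 18*e23


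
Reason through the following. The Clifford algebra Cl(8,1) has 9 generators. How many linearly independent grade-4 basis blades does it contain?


Number of grade-k basis blades in Cl(p,q) with n = p + q is C(n, k).
n = 8 + 1 = 9
C(9, 4) = 9! / (4! * 5!)
= 362880 / (24 * 120)
= 126


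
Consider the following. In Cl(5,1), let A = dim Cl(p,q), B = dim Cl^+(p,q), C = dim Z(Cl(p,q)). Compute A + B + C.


n = 5 + 1 = 6
Total dim = 2^6 = 64
Even subalgebra dim = 2^5 = 32
n is even, so center dim = 1
Sum = 64 + 32 + 1 = 97


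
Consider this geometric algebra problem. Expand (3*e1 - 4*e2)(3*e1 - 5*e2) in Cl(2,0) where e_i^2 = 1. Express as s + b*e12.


Expand: (3*e1 - 4*e2)(3*e1 - 5*e2)
= 3*3*e1e1 + 3*(-5)*e1e2 + (-4)*3*e2e1 + (-4)*(-5)*e2e2
Using e1^2 = e2^2 = 1, e2e1 = -e1e2:
Scalar part s = 3*3 + (-4)*(-5) = 9 + 20 = 29
Bivector part b = 3*(-5) - (-4)*3 = -15 - (-12) = -3
uv = 29 - 3*e12


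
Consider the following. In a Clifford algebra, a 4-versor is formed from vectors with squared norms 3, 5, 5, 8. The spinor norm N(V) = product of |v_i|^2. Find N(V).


Spinor norm N(V) = |v1|^2 * |v2|^2 * ... * |v4|^2
= 3 * 5 * 5 * 8
Running product: 3, 15, 75, 600
N(V) = 600


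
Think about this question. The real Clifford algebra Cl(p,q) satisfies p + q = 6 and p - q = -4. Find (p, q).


We need p + q = 6 and p - q = -4.
Adding: 2p = 6 + (-4) = 2, so p = 1.
Then q = 6 - 1 = 5.
(p, q) = (1, 5)


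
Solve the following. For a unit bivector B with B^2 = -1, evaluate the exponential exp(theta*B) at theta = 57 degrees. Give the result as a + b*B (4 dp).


For a unit bivector B with B^2 = -1, the exponential series gives
e^(theta*B) = cos(theta) + sin(theta)*B (the GA analogue of Euler's formula).
theta = 57 degrees = 0.994838 rad
cos(57 deg) = 0.5446
sin(57 deg) = 0.8387
exp(theta*B) = 0.5446 + 0.8387*B


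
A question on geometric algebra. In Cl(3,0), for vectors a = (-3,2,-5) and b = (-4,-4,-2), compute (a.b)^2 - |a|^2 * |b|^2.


a . b = (-3)*(-4) + 2*(-4) + (-5)*(-2)
= 12 + (-8) + 10 = 14
|a|^2 = (-3)^2 + 2^2 + (-5)^2 = 38
|b|^2 = (-4)^2 + (-4)^2 + (-2)^2 = 36
(a.b)^2 = 14^2 = 196
|a|^2 * |b|^2 = 38 * 36 = 1368
Result = 196 - 1368 = -1172


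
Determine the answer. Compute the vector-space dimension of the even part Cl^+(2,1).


Even subalgebra dimension = 2^(n-1)
n = 2 + 1 = 3
2^(3 - 1) = 2^2 = 4
Verification: sum of C(3,k) for even k = 1 + 3 = 4
Result = 4


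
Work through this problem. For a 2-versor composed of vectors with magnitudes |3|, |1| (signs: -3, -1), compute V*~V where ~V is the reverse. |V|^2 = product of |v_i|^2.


Each vector v_i has |v_i|^2 = s_i^2
Squared scales: (-3)^2 = 9, (-1)^2 = 1
|V|^2 = 9 * 1
= 9


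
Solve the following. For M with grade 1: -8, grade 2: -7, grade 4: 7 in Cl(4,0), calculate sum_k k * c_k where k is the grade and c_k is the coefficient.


Grade-weighted sum = sum of grade_k * coefficient_k
1*(-8) = -8
2*(-7) = -14
4*7 = 28
Total = -8 + (-14) + 28 = 6


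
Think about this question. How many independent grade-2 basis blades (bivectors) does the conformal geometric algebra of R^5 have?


The conformal model of R^5 uses Cl(6,1) with m = 5 + 2 = 7 generators.
Number of grade-2 blades = C(m, 2) = C(7, 2)
= 7*6/2 = 21


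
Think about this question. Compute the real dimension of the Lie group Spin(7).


Spin(n) double-covers SO(n); both have Lie algebra so(n) of dimension n(n-1)/2.
n = 7
n(n-1) = 7 * 6 = 42
dim Spin(7) = 42/2 = 21


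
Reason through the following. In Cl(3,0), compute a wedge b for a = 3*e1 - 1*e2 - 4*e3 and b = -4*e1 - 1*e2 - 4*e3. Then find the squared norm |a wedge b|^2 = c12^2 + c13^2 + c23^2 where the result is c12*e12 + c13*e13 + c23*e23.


a wedge b = (a1*b2 - a2*b1)*e12 + (a1*b3 - a3*b1)*e13 + (a2*b3 - a3*b2)*e23
e12 coeff: 3*(-1) - (-1)*(-4) = -3 - 4 = -7
e13 coeff: 3*(-4) - (-4)*(-4) = -12 - 16 = -28
e23 coeff: (-1)*(-4) - (-4)*(-1) = 4 - 4 = 0
|a wedge b|^2 = (-7)^2 + (-28)^2 + 0^2
= 49 + 784 + 0
= 833


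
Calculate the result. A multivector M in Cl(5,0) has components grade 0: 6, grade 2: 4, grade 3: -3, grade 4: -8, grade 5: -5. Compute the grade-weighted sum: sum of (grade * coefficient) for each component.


Grade-weighted sum = sum of grade_k * coefficient_k
0*6 = 0
2*4 = 8
3*(-3) = -9
4*(-8) = -32
5*(-5) = -25
Total = 0 + 8 + (-9) + (-32) + (-25) = -58


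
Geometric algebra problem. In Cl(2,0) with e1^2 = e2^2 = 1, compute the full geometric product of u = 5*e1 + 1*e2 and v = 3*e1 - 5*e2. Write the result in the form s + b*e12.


Expand: (5*e1 + 1*e2)(3*e1 - 5*e2)
= 5*3*e1e1 + 5*(-5)*e1e2 + 1*3*e2e1 + 1*(-5)*e2e2
Using e1^2 = e2^2 = 1, e2e1 = -e1e2:
Scalar part s = 5*3 + 1*(-5) = 15 + (-5) = 10
Bivector part b = 5*(-5) - 1*3 = -25 - 3 = -28
uv = 10 - 28*e12


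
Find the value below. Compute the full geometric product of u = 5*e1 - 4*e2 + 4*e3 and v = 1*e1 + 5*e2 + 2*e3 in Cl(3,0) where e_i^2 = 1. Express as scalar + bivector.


In Cl(3,0): e_i^2 = 1, e_ie_j = -e_je_i for i != j.
Scalar part = u . v = 5*1 + (-4)*5 + 4*2
= 5 + (-20) + 8 = -7
e12 coeff = 5*5 - (-4)*1 = 25 - (-4) = 29
e13 coeff = 5*2 - 4*1 = 10 - 4 = 6
e23 coeff = (-4)*2 - 4*5 = -8 - 20 = -28
uv = -7 + 29*e12 + 6*e13 - 28*e23


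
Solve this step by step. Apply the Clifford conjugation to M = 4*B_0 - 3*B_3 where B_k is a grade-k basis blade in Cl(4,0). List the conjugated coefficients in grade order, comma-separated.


Clifford conjugate sign for grade k: (-1)^(k(k+1)/2)
Grade 0: (-1)^(0*1/2) = (-1)^0 = 1, coeff 4 -> 4
Grade 3: (-1)^(3*4/2) = (-1)^6 = 1, coeff -3 -> -3
Conjugated coefficients: 4, -3


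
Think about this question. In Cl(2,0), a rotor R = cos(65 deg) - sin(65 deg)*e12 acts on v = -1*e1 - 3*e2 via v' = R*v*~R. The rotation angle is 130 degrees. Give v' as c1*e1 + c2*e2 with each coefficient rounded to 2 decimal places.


Rotor R = cos(65deg) - sin(65deg)*e12
Rotation angle theta = 2 * 65 = 130 degrees
v' = R*v*~R rotates v by theta.
cos(130deg) = -0.6428, sin(130deg) = 0.7660
v'_1 = -1*cos(130deg) - (-3)*sin(130deg)
= -1*(-0.6428) - (-3)*0.7660
= 2.94
v'_2 = -1*sin(130deg) + (-3)*cos(130deg)
= -1*0.7660 + (-3)*(-0.6428)
= 1.16
v' = 2.94*e1 + 1.16*e2


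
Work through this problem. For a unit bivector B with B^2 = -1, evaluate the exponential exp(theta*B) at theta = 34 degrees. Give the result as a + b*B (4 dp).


For a unit bivector B with B^2 = -1, the exponential series gives
e^(theta*B) = cos(theta) + sin(theta)*B (the GA analogue of Euler's formula).
theta = 34 degrees = 0.593412 rad
cos(34 deg) = 0.8290
sin(34 deg) = 0.5592
exp(theta*B) = 0.8290 + 0.5592*B


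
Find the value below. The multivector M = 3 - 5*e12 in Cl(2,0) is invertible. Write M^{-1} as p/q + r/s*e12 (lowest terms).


M = 3 - 5*e12, where e12^2 = -1.
Since M commutes with its reverse ~M = a - b*e12, M * ~M = a^2 - b^2*e12^2 = a^2 + b^2.
So M^{-1} = ~M / (a^2 + b^2) = (a - b*e12)/(a^2 + b^2).
a^2 + b^2 = 9 + 25 = 34
Scalar part = 3/34 = 3/34
Bivector coeff = 5/34 = 5/34
M^{-1} = 3/34 + 5/34*e12


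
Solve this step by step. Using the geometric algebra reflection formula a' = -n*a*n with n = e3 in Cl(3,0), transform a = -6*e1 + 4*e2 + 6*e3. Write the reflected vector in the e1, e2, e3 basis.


Reflection formula: a' = -n*a*n, with n = e3 (unit vector, n^2 = 1).
For reflection through hyperplane perp to e3:
The component along e3 flips sign, others stay.
a = (-6, 4, 6)
a' = (-6, 4, -6)
a' = -6*e1 + 4*e2 - 6*e3


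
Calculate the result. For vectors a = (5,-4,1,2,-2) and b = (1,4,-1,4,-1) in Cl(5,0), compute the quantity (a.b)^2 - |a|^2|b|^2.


a . b = 5*1 + (-4)*4 + 1*(-1) + 2*4 + (-2)*(-1)
= 5 + (-16) + (-1) + 8 + 2 = -2
|a|^2 = 5^2 + (-4)^2 + 1^2 + 2^2 + (-2)^2 = 50
|b|^2 = 1^2 + 4^2 + (-1)^2 + 4^2 + (-1)^2 = 35
(a.b)^2 = (-2)^2 = 4
|a|^2 * |b|^2 = 50 * 35 = 1750
Result = 4 - 1750 = -1746


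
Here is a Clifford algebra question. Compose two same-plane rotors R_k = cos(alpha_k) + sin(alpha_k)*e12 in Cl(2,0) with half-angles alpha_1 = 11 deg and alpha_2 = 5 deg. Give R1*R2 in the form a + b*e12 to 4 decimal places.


Same-plane rotors commute and their half-angles add:
R1*R2 = cos(a1 + a2) + sin(a1 + a2)*e12.
a1 + a2 = 11 + 5 = 16 deg
cos(16 deg) = 0.9613
sin(16 deg) = 0.2756
R1*R2 = 0.9613 + 0.2756*e12


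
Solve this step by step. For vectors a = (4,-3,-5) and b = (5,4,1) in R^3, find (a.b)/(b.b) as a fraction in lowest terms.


Projection coefficient = (a . b) / (b . b)
a . b = 4*5 + (-3)*4 + (-5)*1
= 20 + (-12) + (-5) = 3
b . b = 5^2 + 4^2 + 1^2
= 25 + 16 + 1 = 42
Coefficient = 3/42
In lowest terms: 1/14


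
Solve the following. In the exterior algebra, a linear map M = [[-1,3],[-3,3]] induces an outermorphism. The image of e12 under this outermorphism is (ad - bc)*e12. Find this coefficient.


The outermorphism of a linear map f sends e1^e2 to f(e1)^f(e2).
f(e1) = -1*e1 - 3*e2
f(e2) = 3*e1 + 3*e2
f(e1) ^ f(e2) = (-1*e1 - 3*e2) ^ (3*e1 + 3*e2)
= (-1)*3*e12 + (-3)*3*e21
= (-3 - (-9))*e12
= 6*e12
Coefficient = 6


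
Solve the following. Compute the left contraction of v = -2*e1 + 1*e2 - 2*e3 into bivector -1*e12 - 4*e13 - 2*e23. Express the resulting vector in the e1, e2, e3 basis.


Left contraction v _| B = <vB>_1 (grade-1 part of the geometric product vB).
Using e1_|e12 = e2, e2_|e12 = -e1, e1_|e13 = e3, e3_|e13 = -e1, e2_|e23 = e3, e3_|e23 = -e2:
e1 coeff: -v2*b12 - v3*b13 = -(1)*(-1) - (-2)*(-4) = -7
e2 coeff: v1*b12 - v3*b23 = (-2)*(-1) - (-2)*(-2) = -2
e3 coeff: v1*b13 + v2*b23 = (-2)*(-4) + (1)*(-2) = 6
v _| B = -7*e1 - 2*e2 + 6*e3


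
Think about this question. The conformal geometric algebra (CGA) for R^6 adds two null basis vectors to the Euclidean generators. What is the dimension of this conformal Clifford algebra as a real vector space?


The conformal model of R^6 uses Cl(7,1): the 6 Euclidean generators plus two extra orthogonal generators e+ (e+^2 = +1) and e- (e-^2 = -1), from which the null vectors e0, einf are built.
Number of generators m = 6 + 2 = 8.
dim Cl(p,q) = 2^m = 2^8 = 256


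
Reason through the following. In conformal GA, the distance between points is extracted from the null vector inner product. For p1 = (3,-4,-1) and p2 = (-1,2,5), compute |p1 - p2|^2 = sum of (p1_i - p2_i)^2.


p1 - p2 = (4, -6, -6)
|p1 - p2|^2 = 4^2 + (-6)^2 + (-6)^2
= 16 + 36 + 36
= 88


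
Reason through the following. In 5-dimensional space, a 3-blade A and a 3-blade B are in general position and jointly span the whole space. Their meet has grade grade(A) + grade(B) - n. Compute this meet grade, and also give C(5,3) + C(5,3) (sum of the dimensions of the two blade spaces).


Meet grade = grade(A) + grade(B) - n
= 3 + 3 - 5 = 1
C(5,3) = 10
C(5,3) = 10
dim_A + dim_B = 10 + 10 = 20


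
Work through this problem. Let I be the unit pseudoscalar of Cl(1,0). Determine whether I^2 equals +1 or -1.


The pseudoscalar I = e1...e_n (product of all n generators) of Cl(p,q) satisfies I^2 = (-1)^(q + n(n-1)/2).
p = 1, q = 0, n = p + q = 1
n(n-1)/2 = 1 * 0 / 2 = 0
Exponent = q + n(n-1)/2 = 0 + 0 = 0
I^2 = (-1)^0 = +1


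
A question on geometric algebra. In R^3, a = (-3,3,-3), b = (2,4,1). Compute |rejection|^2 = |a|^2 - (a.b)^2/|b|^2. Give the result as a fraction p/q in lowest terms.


|a|^2 = (-3)^2 + 3^2 + (-3)^2 = 27
|b|^2 = 2^2 + 4^2 + 1^2 = 21
a . b = (-3)*2 + 3*4 + (-3)*1 = 3
(a.b)^2 = 3^2 = 9
|rej|^2 = 27 - 9/21
= (567 - 9)/21
= 558/21
In lowest terms: 186/7


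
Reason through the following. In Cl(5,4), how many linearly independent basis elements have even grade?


Even subalgebra dimension = 2^(n-1)
n = 5 + 4 = 9
2^(9 - 1) = 2^8 = 256
Verification: sum of C(9,k) for even k = 1 + 36 + 126 + 84 + 9 = 256
Result = 256


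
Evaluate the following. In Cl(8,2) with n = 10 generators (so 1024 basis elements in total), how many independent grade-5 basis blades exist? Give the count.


Number of grade-k basis blades in Cl(p,q) with n = p + q is C(n, k).
n = 8 + 2 = 10
C(10, 5) = 10! / (5! * 5!)
= 3628800 / (120 * 120)
= 252


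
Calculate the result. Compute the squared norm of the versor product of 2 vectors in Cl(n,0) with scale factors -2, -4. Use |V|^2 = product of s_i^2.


Each vector v_i has |v_i|^2 = s_i^2
Squared scales: (-2)^2 = 4, (-4)^2 = 16
|V|^2 = 4 * 16
= 64


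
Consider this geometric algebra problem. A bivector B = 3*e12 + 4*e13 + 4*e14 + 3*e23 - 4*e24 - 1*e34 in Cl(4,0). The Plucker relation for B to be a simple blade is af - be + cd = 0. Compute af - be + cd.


Plucker relation: af - be + cd
a*f = 3*(-1) = -3
b*e = 4*(-4) = -16
c*d = 4*3 = 12
af - be + cd = -3 - (-16) + 12
= 25


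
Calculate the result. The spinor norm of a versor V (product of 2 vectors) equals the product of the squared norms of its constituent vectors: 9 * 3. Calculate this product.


Spinor norm N(V) = |v1|^2 * |v2|^2 * ... * |v2|^2
= 9 * 3
Running product: 9, 27
N(V) = 27


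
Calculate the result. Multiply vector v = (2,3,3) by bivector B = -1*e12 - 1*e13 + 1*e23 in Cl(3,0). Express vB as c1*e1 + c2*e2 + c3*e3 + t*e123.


vB has grade-1 (vector) and grade-3 (trivector) parts: vB = (v _| B) + (v ^ B).
Vector part <vB>_1:
  e1: -v2*b12 - v3*b13 = -(3)*(-1) - (3)*(-1) = 6
  e2: v1*b12 - v3*b23 = (2)*(-1) - (3)*(1) = -5
  e3: v1*b13 + v2*b23 = (2)*(-1) + (3)*(1) = 1
Trivector part <vB>_3:
  e123: v1*b23 - v2*b13 + v3*b12 = (2)*(1) - (3)*(-1) + (3)*(-1) = 2
vB = 6*e1 - 5*e2 + 1*e3 + 2*e123


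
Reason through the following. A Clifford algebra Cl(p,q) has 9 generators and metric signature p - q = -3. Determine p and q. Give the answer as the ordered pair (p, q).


We need p + q = 9 and p - q = -3.
Adding: 2p = 9 + (-3) = 6, so p = 3.
Then q = 9 - 3 = 6.
(p, q) = (3, 6)


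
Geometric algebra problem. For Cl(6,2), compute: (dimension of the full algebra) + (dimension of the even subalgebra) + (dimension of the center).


n = 6 + 2 = 8
Total dim = 2^8 = 256
Even subalgebra dim = 2^7 = 128
n is even, so center dim = 1
Sum = 256 + 128 + 1 = 385


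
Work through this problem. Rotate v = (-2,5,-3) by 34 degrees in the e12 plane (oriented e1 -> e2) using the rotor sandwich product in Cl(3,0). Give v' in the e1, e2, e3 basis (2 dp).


Rotor R = cos(17deg) - sin(17deg)*e12
Rotation angle theta = 2 * 17 = 34 degrees in the e12 plane (e1 -> e2).
The component perpendicular to the plane (e3) is invariant: v'_3 = v3 = -3.00
cos(34deg) = 0.8290, sin(34deg) = 0.5592
v'_1 = v1*cos(theta) - v2*sin(theta) = -2*0.8290 - 5*0.5592 = -4.45
v'_2 = v1*sin(theta) + v2*cos(theta) = -2*0.5592 + 5*0.8290 = 3.03
v' = -4.45*e1 + 3.03*e2 - 3.00*e3


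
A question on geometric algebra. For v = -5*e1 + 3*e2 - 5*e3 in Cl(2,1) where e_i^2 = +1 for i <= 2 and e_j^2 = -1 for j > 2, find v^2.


v^2 = sum of c_i^2 * e_i^2
Positive signature terms (e_i^2 = +1): (-5)^2 + 3^2 = 34
Negative signature terms (e_j^2 = -1): (-5)^2 = 25
v^2 = 34 - 25 = 9


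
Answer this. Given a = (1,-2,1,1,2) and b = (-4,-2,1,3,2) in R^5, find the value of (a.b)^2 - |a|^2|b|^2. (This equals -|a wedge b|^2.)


a . b = 1*(-4) + (-2)*(-2) + 1*1 + 1*3 + 2*2
= -4 + 4 + 1 + 3 + 4 = 8
|a|^2 = 1^2 + (-2)^2 + 1^2 + 1^2 + 2^2 = 11
|b|^2 = (-4)^2 + (-2)^2 + 1^2 + 3^2 + 2^2 = 34
(a.b)^2 = 8^2 = 64
|a|^2 * |b|^2 = 11 * 34 = 374
Result = 64 - 374 = -310


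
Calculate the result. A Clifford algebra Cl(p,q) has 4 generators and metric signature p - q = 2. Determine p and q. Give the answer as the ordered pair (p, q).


We need p + q = 4 and p - q = 2.
Adding: 2p = 4 + 2 = 6, so p = 3.
Then q = 4 - 3 = 1.
(p, q) = (3, 1)


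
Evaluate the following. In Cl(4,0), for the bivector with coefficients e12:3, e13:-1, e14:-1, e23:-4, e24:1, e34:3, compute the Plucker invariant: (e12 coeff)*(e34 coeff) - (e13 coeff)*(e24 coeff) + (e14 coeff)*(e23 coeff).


Plucker relation: af - be + cd
a*f = 3*3 = 9
b*e = (-1)*1 = -1
c*d = (-1)*(-4) = 4
af - be + cd = 9 - (-1) + 4
= 14


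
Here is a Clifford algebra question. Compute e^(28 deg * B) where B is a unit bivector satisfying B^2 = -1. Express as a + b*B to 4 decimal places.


For a unit bivector B with B^2 = -1, the exponential series gives
e^(theta*B) = cos(theta) + sin(theta)*B (the GA analogue of Euler's formula).
theta = 28 degrees = 0.488692 rad
cos(28 deg) = 0.8829
sin(28 deg) = 0.4695
exp(theta*B) = 0.8829 + 0.4695*B


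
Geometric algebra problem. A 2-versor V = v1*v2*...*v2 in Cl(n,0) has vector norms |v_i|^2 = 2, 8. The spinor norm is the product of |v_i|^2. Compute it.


Spinor norm N(V) = |v1|^2 * |v2|^2 * ... * |v2|^2
= 2 * 8
Running product: 2, 16
N(V) = 16


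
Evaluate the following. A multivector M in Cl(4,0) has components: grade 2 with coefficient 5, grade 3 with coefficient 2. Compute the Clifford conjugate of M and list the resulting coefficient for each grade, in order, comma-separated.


Clifford conjugate sign for grade k: (-1)^(k(k+1)/2)
Grade 2: (-1)^(2*3/2) = (-1)^3 = -1, coeff 5 -> -5
Grade 3: (-1)^(3*4/2) = (-1)^6 = 1, coeff 2 -> 2
Conjugated coefficients: -5, 2


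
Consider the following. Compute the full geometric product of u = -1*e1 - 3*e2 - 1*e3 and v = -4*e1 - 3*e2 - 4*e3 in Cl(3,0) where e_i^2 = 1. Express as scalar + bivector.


In Cl(3,0): e_i^2 = 1, e_ie_j = -e_je_i for i != j.
Scalar part = u . v = (-1)*(-4) + (-3)*(-3) + (-1)*(-4)
= 4 + 9 + 4 = 17
e12 coeff = (-1)*(-3) - (-3)*(-4) = 3 - 12 = -9
e13 coeff = (-1)*(-4) - (-1)*(-4) = 4 - 4 = 0
e23 coeff = (-3)*(-4) - (-1)*(-3) = 12 - 3 = 9
uv = 17 - 9*e12 + 0*e13 + 9*e23


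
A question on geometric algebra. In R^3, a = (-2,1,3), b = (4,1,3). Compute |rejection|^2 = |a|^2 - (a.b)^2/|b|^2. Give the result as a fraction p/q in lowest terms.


|a|^2 = (-2)^2 + 1^2 + 3^2 = 14
|b|^2 = 4^2 + 1^2 + 3^2 = 26
a . b = (-2)*4 + 1*1 + 3*3 = 2
(a.b)^2 = 2^2 = 4
|rej|^2 = 14 - 4/26
= (364 - 4)/26
= 360/26
In lowest terms: 180/13


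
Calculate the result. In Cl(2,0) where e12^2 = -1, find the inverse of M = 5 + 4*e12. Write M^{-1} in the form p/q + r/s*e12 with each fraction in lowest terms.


M = 5 + 4*e12, where e12^2 = -1.
Since M commutes with its reverse ~M = a - b*e12, M * ~M = a^2 - b^2*e12^2 = a^2 + b^2.
So M^{-1} = ~M / (a^2 + b^2) = (a - b*e12)/(a^2 + b^2).
a^2 + b^2 = 25 + 16 = 41
Scalar part = 5/41 = 5/41
Bivector coeff = -4/41 = -4/41
M^{-1} = 5/41 - 4/41*e12


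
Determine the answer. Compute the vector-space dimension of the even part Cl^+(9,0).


Even subalgebra dimension = 2^(n-1)
n = 9 + 0 = 9
2^(9 - 1) = 2^8 = 256
Verification: sum of C(9,k) for even k = 1 + 36 + 126 + 84 + 9 = 256
Result = 256


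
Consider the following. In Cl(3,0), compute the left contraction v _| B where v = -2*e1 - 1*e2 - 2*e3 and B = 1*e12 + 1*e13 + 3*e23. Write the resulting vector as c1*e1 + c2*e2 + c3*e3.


Left contraction v _| B = <vB>_1 (grade-1 part of the geometric product vB).
Using e1_|e12 = e2, e2_|e12 = -e1, e1_|e13 = e3, e3_|e13 = -e1, e2_|e23 = e3, e3_|e23 = -e2:
e1 coeff: -v2*b12 - v3*b13 = -(-1)*(1) - (-2)*(1) = 3
e2 coeff: v1*b12 - v3*b23 = (-2)*(1) - (-2)*(3) = 4
e3 coeff: v1*b13 + v2*b23 = (-2)*(1) + (-1)*(3) = -5
v _| B = 3*e1 + 4*e2 - 5*e3


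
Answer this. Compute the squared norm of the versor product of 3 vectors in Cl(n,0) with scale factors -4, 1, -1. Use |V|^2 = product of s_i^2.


Each vector v_i has |v_i|^2 = s_i^2
Squared scales: (-4)^2 = 16, 1^2 = 1, (-1)^2 = 1
|V|^2 = 16 * 1 * 1
= 16


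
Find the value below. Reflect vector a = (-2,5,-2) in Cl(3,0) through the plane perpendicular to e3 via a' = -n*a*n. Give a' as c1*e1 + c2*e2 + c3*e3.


Reflection formula: a' = -n*a*n, with n = e3 (unit vector, n^2 = 1).
For reflection through hyperplane perp to e3:
The component along e3 flips sign, others stay.
a = (-2, 5, -2)
a' = (-2, 5, 2)
a' = -2*e1 + 5*e2 + 2*e3


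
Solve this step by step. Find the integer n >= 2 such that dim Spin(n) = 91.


dim Spin(n) = dim so(n) = n(n-1)/2.
Solve n(n-1)/2 = 91, i.e. n^2 - n - 182 = 0.
Discriminant = 1 + 8*91 = 729
n = (1 + sqrt(729))/2 = (1 + 27)/2 = 14


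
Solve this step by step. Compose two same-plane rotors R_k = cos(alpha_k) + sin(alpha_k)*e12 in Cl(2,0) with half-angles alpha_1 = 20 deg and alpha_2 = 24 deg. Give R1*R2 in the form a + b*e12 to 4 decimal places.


Same-plane rotors commute and their half-angles add:
R1*R2 = cos(a1 + a2) + sin(a1 + a2)*e12.
a1 + a2 = 20 + 24 = 44 deg
cos(44 deg) = 0.7193
sin(44 deg) = 0.6947
R1*R2 = 0.7193 + 0.6947*e12


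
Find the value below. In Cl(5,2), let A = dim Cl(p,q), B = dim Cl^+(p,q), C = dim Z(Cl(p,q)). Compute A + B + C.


n = 5 + 2 = 7
Total dim = 2^7 = 128
Even subalgebra dim = 2^6 = 64
n is odd, so center dim = 2
Sum = 128 + 64 + 2 = 194


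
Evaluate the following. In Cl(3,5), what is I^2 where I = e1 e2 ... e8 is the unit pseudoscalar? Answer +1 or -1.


The pseudoscalar I = e1...e_n (product of all n generators) of Cl(p,q) satisfies I^2 = (-1)^(q + n(n-1)/2).
p = 3, q = 5, n = p + q = 8
n(n-1)/2 = 8 * 7 / 2 = 28
Exponent = q + n(n-1)/2 = 5 + 28 = 33
I^2 = (-1)^33 = -1


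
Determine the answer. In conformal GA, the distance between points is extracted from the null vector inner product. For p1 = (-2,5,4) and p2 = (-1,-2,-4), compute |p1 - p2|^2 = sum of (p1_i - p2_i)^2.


p1 - p2 = (-1, 7, 8)
|p1 - p2|^2 = (-1)^2 + 7^2 + 8^2
= 1 + 49 + 64
= 114


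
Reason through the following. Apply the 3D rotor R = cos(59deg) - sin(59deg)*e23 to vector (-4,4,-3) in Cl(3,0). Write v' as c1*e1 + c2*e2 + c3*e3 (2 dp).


Rotor R = cos(59deg) - sin(59deg)*e23
Rotation angle theta = 2 * 59 = 118 degrees in the e23 plane (e2 -> e3).
The component perpendicular to the plane (e1) is invariant: v'_1 = v1 = -4.00
cos(118deg) = -0.4695, sin(118deg) = 0.8829
v'_2 = v2*cos(theta) - v3*sin(theta) = 4*(-0.4695) - (-3)*0.8829 = 0.77
v'_3 = v2*sin(theta) + v3*cos(theta) = 4*0.8829 + (-3)*(-0.4695) = 4.94
v' = -4.00*e1 + 0.77*e2 + 4.94*e3


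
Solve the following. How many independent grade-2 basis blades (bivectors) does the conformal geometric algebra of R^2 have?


The conformal model of R^2 uses Cl(3,1) with m = 2 + 2 = 4 generators.
Number of grade-2 blades = C(m, 2) = C(4, 2)
= 4*3/2 = 6


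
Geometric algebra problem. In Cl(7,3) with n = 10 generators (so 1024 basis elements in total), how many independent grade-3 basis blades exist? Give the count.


Number of grade-k basis blades in Cl(p,q) with n = p + q is C(n, k).
n = 7 + 3 = 10
C(10, 3) = 10! / (3! * 7!)
= 3628800 / (6 * 5040)
= 120


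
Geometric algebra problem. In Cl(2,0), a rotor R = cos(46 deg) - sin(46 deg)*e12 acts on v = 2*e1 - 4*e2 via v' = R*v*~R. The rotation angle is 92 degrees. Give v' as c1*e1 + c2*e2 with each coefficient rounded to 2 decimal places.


Rotor R = cos(46deg) - sin(46deg)*e12
Rotation angle theta = 2 * 46 = 92 degrees
v' = R*v*~R rotates v by theta.
cos(92deg) = -0.0349, sin(92deg) = 0.9994
v'_1 = 2*cos(92deg) - (-4)*sin(92deg)
= 2*(-0.0349) - (-4)*0.9994
= 3.93
v'_2 = 2*sin(92deg) + (-4)*cos(92deg)
= 2*0.9994 + (-4)*(-0.0349)
= 2.14
v' = 3.93*e1 + 2.14*e2


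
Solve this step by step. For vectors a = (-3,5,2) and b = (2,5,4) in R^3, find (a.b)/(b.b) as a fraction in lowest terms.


Projection coefficient = (a . b) / (b . b)
a . b = (-3)*2 + 5*5 + 2*4
= -6 + 25 + 8 = 27
b . b = 2^2 + 5^2 + 4^2
= 4 + 25 + 16 = 45
Coefficient = 27/45
In lowest terms: 3/5


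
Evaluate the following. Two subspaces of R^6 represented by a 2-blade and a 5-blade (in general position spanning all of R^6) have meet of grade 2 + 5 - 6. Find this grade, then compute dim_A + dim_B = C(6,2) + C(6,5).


Meet grade = grade(A) + grade(B) - n
= 2 + 5 - 6 = 1
C(6,2) = 15
C(6,5) = 6
dim_A + dim_B = 15 + 6 = 21


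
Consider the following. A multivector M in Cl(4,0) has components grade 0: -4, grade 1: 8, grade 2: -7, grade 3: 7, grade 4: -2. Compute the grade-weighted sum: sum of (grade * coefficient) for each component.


Grade-weighted sum = sum of grade_k * coefficient_k
0*(-4) = 0
1*8 = 8
2*(-7) = -14
3*7 = 21
4*(-2) = -8
Total = 0 + 8 + (-14) + 21 + (-8) = 7


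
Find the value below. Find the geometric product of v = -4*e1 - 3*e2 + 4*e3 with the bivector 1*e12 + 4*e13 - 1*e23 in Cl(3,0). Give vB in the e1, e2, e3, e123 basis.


vB has grade-1 (vector) and grade-3 (trivector) parts: vB = (v _| B) + (v ^ B).
Vector part <vB>_1:
  e1: -v2*b12 - v3*b13 = -(-3)*(1) - (4)*(4) = -13
  e2: v1*b12 - v3*b23 = (-4)*(1) - (4)*(-1) = 0
  e3: v1*b13 + v2*b23 = (-4)*(4) + (-3)*(-1) = -13
Trivector part <vB>_3:
  e123: v1*b23 - v2*b13 + v3*b12 = (-4)*(-1) - (-3)*(4) + (4)*(1) = 20
vB = -13*e1 + 0*e2 - 13*e3 + 20*e123


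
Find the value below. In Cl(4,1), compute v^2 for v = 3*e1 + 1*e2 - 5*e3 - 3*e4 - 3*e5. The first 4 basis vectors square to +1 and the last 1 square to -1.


v^2 = sum of c_i^2 * e_i^2
Positive signature terms (e_i^2 = +1): 3^2 + 1^2 + (-5)^2 + (-3)^2 = 44
Negative signature terms (e_j^2 = -1): (-3)^2 = 9
v^2 = 44 - 9 = 35


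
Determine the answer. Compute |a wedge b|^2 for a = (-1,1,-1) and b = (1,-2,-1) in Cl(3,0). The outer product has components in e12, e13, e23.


a wedge b = (a1*b2 - a2*b1)*e12 + (a1*b3 - a3*b1)*e13 + (a2*b3 - a3*b2)*e23
e12 coeff: (-1)*(-2) - 1*1 = 2 - 1 = 1
e13 coeff: (-1)*(-1) - (-1)*1 = 1 - (-1) = 2
e23 coeff: 1*(-1) - (-1)*(-2) = -1 - 2 = -3
|a wedge b|^2 = 1^2 + 2^2 + (-3)^2
= 1 + 4 + 9
= 14


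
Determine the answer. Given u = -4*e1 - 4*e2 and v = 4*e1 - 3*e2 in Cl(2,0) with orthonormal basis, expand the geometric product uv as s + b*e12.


Expand: (-4*e1 - 4*e2)(4*e1 - 3*e2)
= (-4)*4*e1e1 + (-4)*(-3)*e1e2 + (-4)*4*e2e1 + (-4)*(-3)*e2e2
Using e1^2 = e2^2 = 1, e2e1 = -e1e2:
Scalar part s = (-4)*4 + (-4)*(-3) = -16 + 12 = -4
Bivector part b = (-4)*(-3) - (-4)*4 = 12 - (-16) = 28
uv = -4 + 28*e12


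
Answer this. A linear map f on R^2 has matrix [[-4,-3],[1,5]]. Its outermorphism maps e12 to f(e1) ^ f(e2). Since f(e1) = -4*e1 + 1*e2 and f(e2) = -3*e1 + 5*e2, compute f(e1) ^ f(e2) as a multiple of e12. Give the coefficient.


The outermorphism of a linear map f sends e1^e2 to f(e1)^f(e2).
f(e1) = -4*e1 + 1*e2
f(e2) = -3*e1 + 5*e2
f(e1) ^ f(e2) = (-4*e1 + 1*e2) ^ (-3*e1 + 5*e2)
= (-4)*5*e12 + 1*(-3)*e21
= (-20 - (-3))*e12
= -17*e12
Coefficient = -17


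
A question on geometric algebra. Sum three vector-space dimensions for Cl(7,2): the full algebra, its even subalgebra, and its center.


n = 7 + 2 = 9
Total dim = 2^9 = 512
Even subalgebra dim = 2^8 = 256
n is odd, so center dim = 2
Sum = 512 + 256 + 2 = 770


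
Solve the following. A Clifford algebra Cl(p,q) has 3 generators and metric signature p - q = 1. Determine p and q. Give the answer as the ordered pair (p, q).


We need p + q = 3 and p - q = 1.
Adding: 2p = 3 + 1 = 4, so p = 2.
Then q = 3 - 2 = 1.
(p, q) = (2, 1)


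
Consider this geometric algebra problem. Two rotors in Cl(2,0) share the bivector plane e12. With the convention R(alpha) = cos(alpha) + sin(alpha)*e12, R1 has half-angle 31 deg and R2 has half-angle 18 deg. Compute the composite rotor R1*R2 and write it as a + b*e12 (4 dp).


Same-plane rotors commute and their half-angles add:
R1*R2 = cos(a1 + a2) + sin(a1 + a2)*e12.
a1 + a2 = 31 + 18 = 49 deg
cos(49 deg) = 0.6561
sin(49 deg) = 0.7547
R1*R2 = 0.6561 + 0.7547*e12


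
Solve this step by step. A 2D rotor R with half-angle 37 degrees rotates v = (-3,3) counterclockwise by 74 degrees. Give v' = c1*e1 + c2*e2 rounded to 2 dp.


Rotor R = cos(37deg) - sin(37deg)*e12
Rotation angle theta = 2 * 37 = 74 degrees
v' = R*v*~R rotates v by theta.
cos(74deg) = 0.2756, sin(74deg) = 0.9613
v'_1 = -3*cos(74deg) - 3*sin(74deg)
= -3*0.2756 - 3*0.9613
= -3.71
v'_2 = -3*sin(74deg) + 3*cos(74deg)
= -3*0.9613 + 3*0.2756
= -2.06
v' = -3.71*e1 - 2.06*e2


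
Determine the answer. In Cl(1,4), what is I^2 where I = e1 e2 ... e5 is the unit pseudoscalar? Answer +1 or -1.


The pseudoscalar I = e1...e_n (product of all n generators) of Cl(p,q) satisfies I^2 = (-1)^(q + n(n-1)/2).
p = 1, q = 4, n = p + q = 5
n(n-1)/2 = 5 * 4 / 2 = 10
Exponent = q + n(n-1)/2 = 4 + 10 = 14
I^2 = (-1)^14 = +1


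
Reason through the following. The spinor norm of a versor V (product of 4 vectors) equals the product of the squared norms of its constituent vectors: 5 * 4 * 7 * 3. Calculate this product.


Spinor norm N(V) = |v1|^2 * |v2|^2 * ... * |v4|^2
= 5 * 4 * 7 * 3
Running product: 5, 20, 140, 420
N(V) = 420


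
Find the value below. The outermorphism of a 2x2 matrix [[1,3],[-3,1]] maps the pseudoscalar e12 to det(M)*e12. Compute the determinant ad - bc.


The outermorphism of a linear map f sends e1^e2 to f(e1)^f(e2).
f(e1) = 1*e1 - 3*e2
f(e2) = 3*e1 + 1*e2
f(e1) ^ f(e2) = (1*e1 - 3*e2) ^ (3*e1 + 1*e2)
= 1*1*e12 + (-3)*3*e21
= (1 - (-9))*e12
= 10*e12
Coefficient = 10


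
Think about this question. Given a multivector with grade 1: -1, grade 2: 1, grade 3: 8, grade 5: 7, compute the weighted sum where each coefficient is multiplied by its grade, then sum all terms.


Grade-weighted sum = sum of grade_k * coefficient_k
1*(-1) = -1
2*1 = 2
3*8 = 24
5*7 = 35
Total = -1 + 2 + 24 + 35 = 60


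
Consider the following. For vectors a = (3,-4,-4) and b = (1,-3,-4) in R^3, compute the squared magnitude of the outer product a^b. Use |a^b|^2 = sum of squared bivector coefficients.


a wedge b = (a1*b2 - a2*b1)*e12 + (a1*b3 - a3*b1)*e13 + (a2*b3 - a3*b2)*e23
e12 coeff: 3*(-3) - (-4)*1 = -9 - (-4) = -5
e13 coeff: 3*(-4) - (-4)*1 = -12 - (-4) = -8
e23 coeff: (-4)*(-4) - (-4)*(-3) = 16 - 12 = 4
|a wedge b|^2 = (-5)^2 + (-8)^2 + 4^2
= 25 + 64 + 16
= 105


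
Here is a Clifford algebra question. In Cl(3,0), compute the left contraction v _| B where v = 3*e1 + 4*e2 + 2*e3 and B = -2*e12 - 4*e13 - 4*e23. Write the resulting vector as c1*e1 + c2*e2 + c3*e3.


Left contraction v _| B = <vB>_1 (grade-1 part of the geometric product vB).
Using e1_|e12 = e2, e2_|e12 = -e1, e1_|e13 = e3, e3_|e13 = -e1, e2_|e23 = e3, e3_|e23 = -e2:
e1 coeff: -v2*b12 - v3*b13 = -(4)*(-2) - (2)*(-4) = 16
e2 coeff: v1*b12 - v3*b23 = (3)*(-2) - (2)*(-4) = 2
e3 coeff: v1*b13 + v2*b23 = (3)*(-4) + (4)*(-4) = -28
v _| B = 16*e1 + 2*e2 - 28*e3


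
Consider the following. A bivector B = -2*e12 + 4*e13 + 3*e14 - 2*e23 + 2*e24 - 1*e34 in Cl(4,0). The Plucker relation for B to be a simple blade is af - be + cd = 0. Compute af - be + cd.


Plucker relation: af - be + cd
a*f = (-2)*(-1) = 2
b*e = 4*2 = 8
c*d = 3*(-2) = -6
af - be + cd = 2 - 8 + (-6)
= -12


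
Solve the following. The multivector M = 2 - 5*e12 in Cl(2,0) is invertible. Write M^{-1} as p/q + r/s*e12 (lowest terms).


M = 2 - 5*e12, where e12^2 = -1.
Since M commutes with its reverse ~M = a - b*e12, M * ~M = a^2 - b^2*e12^2 = a^2 + b^2.
So M^{-1} = ~M / (a^2 + b^2) = (a - b*e12)/(a^2 + b^2).
a^2 + b^2 = 4 + 25 = 29
Scalar part = 2/29 = 2/29
Bivector coeff = 5/29 = 5/29
M^{-1} = 2/29 + 5/29*e12


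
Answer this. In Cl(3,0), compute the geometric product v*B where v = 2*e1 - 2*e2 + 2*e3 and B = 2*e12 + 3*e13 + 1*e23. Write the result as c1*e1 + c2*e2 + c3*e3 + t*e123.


vB has grade-1 (vector) and grade-3 (trivector) parts: vB = (v _| B) + (v ^ B).
Vector part <vB>_1:
  e1: -v2*b12 - v3*b13 = -(-2)*(2) - (2)*(3) = -2
  e2: v1*b12 - v3*b23 = (2)*(2) - (2)*(1) = 2
  e3: v1*b13 + v2*b23 = (2)*(3) + (-2)*(1) = 4
Trivector part <vB>_3:
  e123: v1*b23 - v2*b13 + v3*b12 = (2)*(1) - (-2)*(3) + (2)*(2) = 12
vB = -2*e1 + 2*e2 + 4*e3 + 12*e123


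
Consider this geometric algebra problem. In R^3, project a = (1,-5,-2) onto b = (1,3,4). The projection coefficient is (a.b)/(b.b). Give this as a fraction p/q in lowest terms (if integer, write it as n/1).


Projection coefficient = (a . b) / (b . b)
a . b = 1*1 + (-5)*3 + (-2)*4
= 1 + (-15) + (-8) = -22
b . b = 1^2 + 3^2 + 4^2
= 1 + 9 + 16 = 26
Coefficient = -22/26
In lowest terms: -11/13


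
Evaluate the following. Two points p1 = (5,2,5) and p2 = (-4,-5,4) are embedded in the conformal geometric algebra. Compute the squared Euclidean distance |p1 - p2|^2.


p1 - p2 = (9, 7, 1)
|p1 - p2|^2 = 9^2 + 7^2 + 1^2
= 81 + 49 + 1
= 131


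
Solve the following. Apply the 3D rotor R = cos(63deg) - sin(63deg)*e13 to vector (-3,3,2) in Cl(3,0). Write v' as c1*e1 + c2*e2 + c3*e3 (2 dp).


Rotor R = cos(63deg) - sin(63deg)*e13
Rotation angle theta = 2 * 63 = 126 degrees in the e13 plane (e1 -> e3).
The component perpendicular to the plane (e2) is invariant: v'_2 = v2 = 3.00
cos(126deg) = -0.5878, sin(126deg) = 0.8090
v'_1 = v1*cos(theta) - v3*sin(theta) = -3*(-0.5878) - 2*0.8090 = 0.15
v'_3 = v1*sin(theta) + v3*cos(theta) = -3*0.8090 + 2*(-0.5878) = -3.60
v' = 0.15*e1 + 3.00*e2 - 3.60*e3
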